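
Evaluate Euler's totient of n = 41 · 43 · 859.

1441440

φ(1514417) = 1514417 · (1 − 1/41) · (1 − 1/43) · (1 − 1/859)
       = 1514417 · 1441440/1514417 = 1441440.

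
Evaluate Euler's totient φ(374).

374 = 2 * 11 * 17.
φ(374) = 374 · (1 − 1/2) · (1 − 1/11) · (1 − 1/17)
       = 374 · 160/374 = 160.

160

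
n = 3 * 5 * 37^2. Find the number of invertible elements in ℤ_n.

10656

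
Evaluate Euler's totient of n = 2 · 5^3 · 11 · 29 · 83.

2296000

φ(6619250) = 6619250 · (1 − 1/2) · (1 − 1/5) · (1 − 1/11) · (1 − 1/29) · (1 − 1/83)
       = 6619250 · 91840/264770 = 2296000.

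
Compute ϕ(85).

64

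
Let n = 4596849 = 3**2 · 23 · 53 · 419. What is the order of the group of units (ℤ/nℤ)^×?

φ(3^2) = 3^2 − 3^1 = 9 − 3 = 6.
φ(23) = 23 − 1 = 22.
φ(53) = 53 − 1 = 52.
φ(419) = 419 − 1 = 418.
Since φ is multiplicative, φ(4596849) = 6 · 22 · 52 · 418 = 2869152.

2869152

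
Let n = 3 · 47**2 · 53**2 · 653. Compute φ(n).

φ(12155753679) = 12155753679 · (1 − 1/3) · (1 − 1/47) · (1 − 1/53) · (1 − 1/653)
       = 12155753679 · 3119168/4879869 = 7769847488.

7769847488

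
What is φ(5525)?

3840

Factor 5525: 5525 = 5^2 · 13 · 17.
φ(5^2) = 5^2 − 5^1 = 25 − 5 = 20.
φ(13) = 13 − 1 = 12.
φ(17) = 17 − 1 = 16.
Since φ is multiplicative, φ(5525) = 20 · 12 · 16 = 3840.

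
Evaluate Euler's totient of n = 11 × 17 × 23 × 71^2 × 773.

φ(11) = 11 − 1 = 10.
φ(17) = 17 − 1 = 16.
φ(23) = 23 − 1 = 22.
φ(71^2) = 71^2 − 71^1 = 5041 − 71 = 4970.
φ(773) = 773 − 1 = 772.
Since φ is multiplicative, φ(16759676593) = 10 · 16 · 22 · 4970 · 772 = 13505676800.

13505676800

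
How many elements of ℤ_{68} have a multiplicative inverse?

32

Prime factorization: 68 = 2^2 · 17.
φ(68) = 68 · (1 − 1/2) · (1 − 1/17)
       = 68 · 16/34 = 32.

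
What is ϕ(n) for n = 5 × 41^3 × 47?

φ(16196435) = 16196435 · (1 − 1/5) · (1 − 1/41) · (1 − 1/47)
       = 16196435 · 7360/9635 = 12372160.

12372160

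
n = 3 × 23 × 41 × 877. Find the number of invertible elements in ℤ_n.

φ(3) = 3 − 1 = 2.
φ(23) = 23 − 1 = 22.
φ(41) = 41 − 1 = 40.
φ(877) = 877 − 1 = 876.
Multiply: 2 · 22 · 40 · 876 = 1541760.

1541760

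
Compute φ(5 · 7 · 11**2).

2640

φ(5) = 5 − 1 = 4.
φ(7) = 7 − 1 = 6.
φ(11^2) = 11^2 − 11^1 = 121 − 11 = 110.
Since φ is multiplicative, φ(4235) = 4 · 6 · 110 = 2640.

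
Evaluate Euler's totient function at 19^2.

342

φ(19^2) = 19^1·(19−1) = 19·18 = 342.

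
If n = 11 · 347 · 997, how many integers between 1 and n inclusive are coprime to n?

φ(11) = 11 − 1 = 10.
φ(347) = 347 − 1 = 346.
φ(997) = 997 − 1 = 996.
φ(3805549) = 10 × 346 × 996 = 3446160.

3446160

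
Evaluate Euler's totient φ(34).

16

34 = 2 * 17.
φ(2) = 2 − 1 = 1.
φ(17) = 17 − 1 = 16.
Multiply: 1 · 16 = 16.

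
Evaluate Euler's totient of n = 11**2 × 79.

8580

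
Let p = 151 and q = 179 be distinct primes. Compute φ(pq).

26700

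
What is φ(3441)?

3441 = 3 * 31 * 37.
φ(3) = 3 − 1 = 2.
φ(31) = 31 − 1 = 30.
φ(37) = 37 − 1 = 36.
Multiply: 2 · 30 · 36 = 2160.

2160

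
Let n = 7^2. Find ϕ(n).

φ(49) = 49 · (1 − 1/7)
       = 49 · 6/7 = 42.

42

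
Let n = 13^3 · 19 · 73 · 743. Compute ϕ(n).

1950189696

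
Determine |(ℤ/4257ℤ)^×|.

2520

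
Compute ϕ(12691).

10584

First factor: 12691 = 7**3 · 37.
φ(7^3) = 7^2·(7−1) = 49·6 = 294.
φ(37) = 37 − 1 = 36.
Since φ is multiplicative, φ(12691) = 294 · 36 = 10584.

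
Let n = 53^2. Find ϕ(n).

φ(2809) = 2809 · (1 − 1/53)
       = 2809 · 52/53 = 2756.

2756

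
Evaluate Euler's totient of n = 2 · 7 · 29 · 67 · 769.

8515584

φ(2) = 2 − 1 = 1.
φ(7) = 7 − 1 = 6.
φ(29) = 29 − 1 = 28.
φ(67) = 67 − 1 = 66.
φ(769) = 769 − 1 = 768.
φ(20918338) = 1 × 6 × 28 × 66 × 768 = 8515584.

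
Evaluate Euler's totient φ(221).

192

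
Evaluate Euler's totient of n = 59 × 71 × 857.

3475360

φ(59) = 59 − 1 = 58.
φ(71) = 71 − 1 = 70.
φ(857) = 857 − 1 = 856.
Multiply: 58 · 70 · 856 = 3475360.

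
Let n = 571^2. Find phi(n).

325470

φ(571^2) = 571^2 − 571^1 = 326041 − 571 = 325470.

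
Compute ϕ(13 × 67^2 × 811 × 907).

38941547040

φ(42926066989) = 42926066989 · (1 − 1/13) · (1 − 1/67) · (1 − 1/811) · (1 − 1/907)
       = 42926066989 · 581217120/640687567 = 38941547040.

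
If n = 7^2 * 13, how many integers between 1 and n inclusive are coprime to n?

504

φ(7^2) = 7^2 − 7^1 = 49 − 7 = 42.
φ(13) = 13 − 1 = 12.
Since φ is multiplicative, φ(637) = 42 · 12 = 504.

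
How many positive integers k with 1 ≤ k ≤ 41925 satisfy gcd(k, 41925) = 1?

20160

Prime factorization: 41925 = 3 × 5^2 × 13 × 43.
φ(41925) = 41925 · (1 − 1/3) · (1 − 1/5) · (1 − 1/13) · (1 − 1/43)
       = 41925 · 4032/8385 = 20160.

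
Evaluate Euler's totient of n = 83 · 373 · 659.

20071632

φ(20401981) = 20401981 · (1 − 1/83) · (1 − 1/373) · (1 − 1/659)
       = 20401981 · 20071632/20401981 = 20071632.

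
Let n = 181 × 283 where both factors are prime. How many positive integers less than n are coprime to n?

For distinct primes, φ(pq) = (p−1)(q−1) = 180 × 282 = 50760.

50760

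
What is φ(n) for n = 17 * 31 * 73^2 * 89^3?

φ(1979822955127) = 1979822955127 · (1 − 1/17) · (1 − 1/31) · (1 − 1/73) · (1 − 1/89)
       = 1979822955127 · 3041280/3423919 = 1758568458240.

1758568458240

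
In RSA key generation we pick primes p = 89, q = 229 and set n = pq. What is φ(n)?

20064

φ(n) = (p − 1)(q − 1) = (89−1)(229−1) = 88·228 = 20064.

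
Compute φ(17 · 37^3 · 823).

φ(708686123) = 708686123 · (1 − 1/17) · (1 − 1/37) · (1 − 1/823)
       = 708686123 · 473472/517667 = 648183168.

648183168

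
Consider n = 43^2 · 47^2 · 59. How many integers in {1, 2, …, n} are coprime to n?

φ(240982019) = 240982019 · (1 − 1/43) · (1 − 1/47) · (1 − 1/59)
       = 240982019 · 112056/119239 = 226465176.

226465176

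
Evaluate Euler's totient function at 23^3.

11638

φ(12167) = 12167 · (1 − 1/23)
       = 12167 · 22/23 = 11638.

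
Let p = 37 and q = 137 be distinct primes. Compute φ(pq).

φ(5069) = 5069 · (1 − 1/37) · (1 − 1/137)
       = 5069 · 4896/5069 = 4896.

4896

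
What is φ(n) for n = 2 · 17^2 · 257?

φ(148546) = 148546 · (1 − 1/2) · (1 − 1/17) · (1 − 1/257)
       = 148546 · 4096/8738 = 69632.

69632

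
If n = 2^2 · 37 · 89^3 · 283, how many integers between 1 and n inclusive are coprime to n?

14152862592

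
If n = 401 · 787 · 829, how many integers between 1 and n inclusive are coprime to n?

φ(401) = 401 − 1 = 400.
φ(787) = 787 − 1 = 786.
φ(829) = 829 − 1 = 828.
Since φ is multiplicative, φ(261621623) = 400 · 786 · 828 = 260323200.

260323200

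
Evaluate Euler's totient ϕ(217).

Prime factorization: 217 = 7 · 31.
φ(7) = 7 − 1 = 6.
φ(31) = 31 − 1 = 30.
Multiply: 6 · 30 = 180.

180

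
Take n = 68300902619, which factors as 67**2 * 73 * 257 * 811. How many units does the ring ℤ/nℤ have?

φ(67^2) = 67^1·(67−1) = 67·66 = 4422.
φ(73) = 73 − 1 = 72.
φ(257) = 257 − 1 = 256.
φ(811) = 811 − 1 = 810.
Since φ is multiplicative, φ(68300902619) = 4422 · 72 · 256 · 810 = 66020106240.

66020106240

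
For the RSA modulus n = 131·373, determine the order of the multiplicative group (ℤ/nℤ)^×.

For distinct primes, φ(pq) = (p−1)(q−1) = 130 × 372 = 48360.

48360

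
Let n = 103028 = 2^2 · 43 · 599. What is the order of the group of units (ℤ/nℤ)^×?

φ(2^2) = 2^1·(2−1) = 2·1 = 2.
φ(43) = 43 − 1 = 42.
φ(599) = 599 − 1 = 598.
Multiply: 2 · 42 · 598 = 50232.

50232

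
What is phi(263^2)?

68906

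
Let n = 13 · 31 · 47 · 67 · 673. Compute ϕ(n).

φ(854068631) = 854068631 · (1 − 1/13) · (1 − 1/31) · (1 − 1/47) · (1 − 1/67) · (1 − 1/673)
       = 854068631 · 734469120/854068631 = 734469120.

734469120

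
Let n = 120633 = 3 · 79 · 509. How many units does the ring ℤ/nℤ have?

φ(3) = 3 − 1 = 2.
φ(79) = 79 − 1 = 78.
φ(509) = 509 − 1 = 508.
φ(120633) = 2 × 78 × 508 = 79248.

79248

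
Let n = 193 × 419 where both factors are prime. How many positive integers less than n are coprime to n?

80256

For distinct primes, φ(pq) = (p−1)(q−1) = 192 × 418 = 80256.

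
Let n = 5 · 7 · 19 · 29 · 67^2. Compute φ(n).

53488512

φ(5) = 5 − 1 = 4.
φ(7) = 7 − 1 = 6.
φ(19) = 19 − 1 = 18.
φ(29) = 29 − 1 = 28.
φ(67^2) = 67^2 − 67^1 = 4489 − 67 = 4422.
Since φ is multiplicative, φ(86570365) = 4 · 6 · 18 · 28 · 4422 = 53488512.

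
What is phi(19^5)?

2345778

φ(19^5) = 19^5 − 19^4 = 2476099 − 130321 = 2345778.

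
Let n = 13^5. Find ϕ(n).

φ(13^5) = 13^4·(13−1) = 28561·12 = 342732.

342732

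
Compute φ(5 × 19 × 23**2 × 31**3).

1050334560

φ(1497146705) = 1497146705 · (1 − 1/5) · (1 − 1/19) · (1 − 1/23) · (1 − 1/31)
       = 1497146705 · 47520/67735 = 1050334560.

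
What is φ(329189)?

259200

329189 = 7 * 31 * 37 * 41.
φ(329189) = 329189 · (1 − 1/7) · (1 − 1/31) · (1 − 1/37) · (1 − 1/41)
       = 329189 · 259200/329189 = 259200.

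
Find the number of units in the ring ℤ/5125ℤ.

4000

Factor 5125: 5125 = 5^3 × 41.
φ(5125) = 5125 · (1 − 1/5) · (1 − 1/41)
       = 5125 · 160/205 = 4000.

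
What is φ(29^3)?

23548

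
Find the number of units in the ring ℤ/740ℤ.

288

740 = 2^2 × 5 × 37.
φ(2^2) = 2^1·(2−1) = 2·1 = 2.
φ(5) = 5 − 1 = 4.
φ(37) = 37 − 1 = 36.
φ(740) = 2 × 4 × 36 = 288.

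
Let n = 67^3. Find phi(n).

296274

φ(300763) = 300763 · (1 − 1/67)
       = 300763 · 66/67 = 296274.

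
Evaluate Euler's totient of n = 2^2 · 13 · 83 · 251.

φ(1083316) = 1083316 · (1 − 1/2) · (1 − 1/13) · (1 − 1/83) · (1 − 1/251)
       = 1083316 · 246000/541658 = 492000.

492000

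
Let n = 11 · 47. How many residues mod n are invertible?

φ(517) = 517 · (1 − 1/11) · (1 − 1/47)
       = 517 · 460/517 = 460.

460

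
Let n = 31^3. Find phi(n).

φ(31^3) = 31^2·(31−1) = 961·30 = 28830.

28830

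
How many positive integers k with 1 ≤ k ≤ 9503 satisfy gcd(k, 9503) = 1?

8064

First factor: 9503 = 13 · 17 · 43.
φ(13) = 13 − 1 = 12.
φ(17) = 17 − 1 = 16.
φ(43) = 43 − 1 = 42.
Since φ is multiplicative, φ(9503) = 12 · 16 · 42 = 8064.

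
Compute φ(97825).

60480

Factor 97825: 97825 = 5**2 · 7 · 13 · 43.
φ(5^2) = 5^1·(5−1) = 5·4 = 20.
φ(7) = 7 − 1 = 6.
φ(13) = 13 − 1 = 12.
φ(43) = 43 − 1 = 42.
Multiply: 20 · 6 · 12 · 42 = 60480.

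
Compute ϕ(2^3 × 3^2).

φ(2^3) = 2^3 − 2^2 = 8 − 4 = 4.
φ(3^2) = 3^1·(3−1) = 3·2 = 6.
Multiply: 4 · 6 = 24.

24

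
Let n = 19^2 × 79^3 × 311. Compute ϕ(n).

φ(55353981569) = 55353981569 · (1 − 1/19) · (1 − 1/79) · (1 − 1/311)
       = 55353981569 · 435240/466811 = 51610323960.

51610323960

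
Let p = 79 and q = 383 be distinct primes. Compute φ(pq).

29796

For distinct primes, φ(pq) = (p−1)(q−1) = 78 × 382 = 29796.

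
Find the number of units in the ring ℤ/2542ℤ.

First factor: 2542 = 2 × 31 × 41.
φ(2542) = 2542 · (1 − 1/2) · (1 − 1/31) · (1 − 1/41)
       = 2542 · 1200/2542 = 1200.

1200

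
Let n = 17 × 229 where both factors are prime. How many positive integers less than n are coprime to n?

3648

φ(17) = 17 − 1 = 16.
φ(229) = 229 − 1 = 228.
Multiply: 16 · 228 = 3648.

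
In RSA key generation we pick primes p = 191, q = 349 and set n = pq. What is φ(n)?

φ(66659) = 66659 · (1 − 1/191) · (1 − 1/349)
       = 66659 · 66120/66659 = 66120.

66120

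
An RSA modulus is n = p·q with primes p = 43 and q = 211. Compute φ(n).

φ(n) = (p − 1)(q − 1) = (43−1)(211−1) = 42·210 = 8820.

8820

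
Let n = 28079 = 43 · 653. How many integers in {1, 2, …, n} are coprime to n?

φ(43) = 43 − 1 = 42.
φ(653) = 653 − 1 = 652.
φ(28079) = 42 × 652 = 27384.

27384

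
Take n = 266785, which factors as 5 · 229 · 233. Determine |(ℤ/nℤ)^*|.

211584

φ(5) = 5 − 1 = 4.
φ(229) = 229 − 1 = 228.
φ(233) = 233 − 1 = 232.
Since φ is multiplicative, φ(266785) = 4 · 228 · 232 = 211584.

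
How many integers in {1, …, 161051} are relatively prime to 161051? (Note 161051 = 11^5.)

146410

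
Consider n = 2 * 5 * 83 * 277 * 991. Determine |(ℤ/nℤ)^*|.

φ(2) = 2 − 1 = 1.
φ(5) = 5 − 1 = 4.
φ(83) = 83 − 1 = 82.
φ(277) = 277 − 1 = 276.
φ(991) = 991 − 1 = 990.
Multiply: 1 · 4 · 82 · 276 · 990 = 89622720.

89622720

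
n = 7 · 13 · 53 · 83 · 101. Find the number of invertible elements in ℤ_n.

30700800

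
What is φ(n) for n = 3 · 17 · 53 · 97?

159744

φ(262191) = 262191 · (1 − 1/3) · (1 − 1/17) · (1 − 1/53) · (1 − 1/97)
       = 262191 · 159744/262191 = 159744.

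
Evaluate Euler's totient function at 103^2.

φ(103^2) = 103^2 − 103^1 = 10609 − 103 = 10506.

10506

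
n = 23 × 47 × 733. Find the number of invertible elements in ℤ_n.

740784

φ(23) = 23 − 1 = 22.
φ(47) = 47 − 1 = 46.
φ(733) = 733 − 1 = 732.
Since φ is multiplicative, φ(792373) = 22 · 46 · 732 = 740784.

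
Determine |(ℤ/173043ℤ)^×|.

Prime factorization: 173043 = 3**3 · 13 · 17 · 29.
φ(173043) = 173043 · (1 − 1/3) · (1 − 1/13) · (1 − 1/17) · (1 − 1/29)
       = 173043 · 10752/19227 = 96768.

96768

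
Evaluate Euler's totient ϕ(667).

616

667 = 23 * 29.
φ(23) = 23 − 1 = 22.
φ(29) = 29 − 1 = 28.
Since φ is multiplicative, φ(667) = 22 · 28 = 616.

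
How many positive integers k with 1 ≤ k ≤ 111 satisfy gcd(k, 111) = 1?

72

111 = 3 * 37.
φ(111) = 111 · (1 − 1/3) · (1 − 1/37)
       = 111 · 72/111 = 72.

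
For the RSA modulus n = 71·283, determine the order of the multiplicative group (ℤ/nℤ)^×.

φ(71) = 71 − 1 = 70.
φ(283) = 283 − 1 = 282.
Multiply: 70 · 282 = 19740.

19740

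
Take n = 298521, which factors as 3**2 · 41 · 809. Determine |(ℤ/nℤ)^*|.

193920

φ(3^2) = 3^2 − 3^1 = 9 − 3 = 6.
φ(41) = 41 − 1 = 40.
φ(809) = 809 − 1 = 808.
φ(298521) = 6 × 40 × 808 = 193920.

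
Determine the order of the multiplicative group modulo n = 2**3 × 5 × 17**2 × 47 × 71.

φ(2^3) = 2^2·(2−1) = 4·1 = 4.
φ(5) = 5 − 1 = 4.
φ(17^2) = 17^2 − 17^1 = 289 − 17 = 272.
φ(47) = 47 − 1 = 46.
φ(71) = 71 − 1 = 70.
Since φ is multiplicative, φ(38575720) = 4 · 4 · 272 · 46 · 70 = 14013440.

14013440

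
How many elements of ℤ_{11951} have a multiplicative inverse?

Prime factorization: 11951 = 17 * 19 * 37.
φ(11951) = 11951 · (1 − 1/17) · (1 − 1/19) · (1 − 1/37)
       = 11951 · 10368/11951 = 10368.

10368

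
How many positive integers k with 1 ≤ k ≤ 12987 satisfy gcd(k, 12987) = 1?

12987 = 3**3 × 13 × 37.
φ(12987) = 12987 · (1 − 1/3) · (1 − 1/13) · (1 − 1/37)
       = 12987 · 864/1443 = 7776.

7776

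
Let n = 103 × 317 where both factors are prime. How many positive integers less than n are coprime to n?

φ(pq) = (p−1)(q−1) = 102 · 316 = 32232.

32232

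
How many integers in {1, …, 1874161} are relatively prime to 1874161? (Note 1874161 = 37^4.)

1823508

φ(37^4) = 37^3·(37−1) = 50653·36 = 1823508.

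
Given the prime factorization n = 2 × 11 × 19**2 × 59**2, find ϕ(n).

11703240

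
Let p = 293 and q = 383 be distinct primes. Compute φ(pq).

φ(n) = (p − 1)(q − 1) = (293−1)(383−1) = 292·382 = 111544.

111544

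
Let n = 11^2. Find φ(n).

φ(11^2) = 11^1·(11−1) = 11·10 = 110.

110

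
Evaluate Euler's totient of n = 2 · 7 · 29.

168

φ(406) = 406 · (1 − 1/2) · (1 − 1/7) · (1 − 1/29)
       = 406 · 168/406 = 168.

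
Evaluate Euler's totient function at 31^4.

893730

φ(31^4) = 31^4 − 31^3 = 923521 − 29791 = 893730.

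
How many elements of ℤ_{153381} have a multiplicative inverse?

94080

Factor 153381: 153381 = 3 * 29 * 41 * 43.
φ(153381) = 153381 · (1 − 1/3) · (1 − 1/29) · (1 − 1/41) · (1 − 1/43)
       = 153381 · 94080/153381 = 94080.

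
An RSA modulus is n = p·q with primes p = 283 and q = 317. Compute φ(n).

φ(283) = 283 − 1 = 282.
φ(317) = 317 − 1 = 316.
φ(89711) = 282 × 316 = 89112.

89112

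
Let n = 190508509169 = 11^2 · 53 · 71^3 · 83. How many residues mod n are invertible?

φ(11^2) = 11^1·(11−1) = 11·10 = 110.
φ(53) = 53 − 1 = 52.
φ(71^3) = 71^2·(71−1) = 5041·70 = 352870.
φ(83) = 83 − 1 = 82.
Multiply: 110 · 52 · 352870 · 82 = 165510144800.

165510144800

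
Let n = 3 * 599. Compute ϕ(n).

φ(1797) = 1797 · (1 − 1/3) · (1 − 1/599)
       = 1797 · 1196/1797 = 1196.

1196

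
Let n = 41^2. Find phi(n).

φ(1681) = 1681 · (1 − 1/41)
       = 1681 · 40/41 = 1640.

1640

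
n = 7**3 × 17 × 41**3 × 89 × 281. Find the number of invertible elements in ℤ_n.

φ(7^3) = 7^3 − 7^2 = 343 − 49 = 294.
φ(17) = 17 − 1 = 16.
φ(41^3) = 41^3 − 41^2 = 68921 − 1681 = 67240.
φ(89) = 89 − 1 = 88.
φ(281) = 281 − 1 = 280.
φ(10050575680159) = 294 × 16 × 67240 × 88 × 280 = 7793557094400.

7793557094400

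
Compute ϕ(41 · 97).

φ(41) = 41 − 1 = 40.
φ(97) = 97 − 1 = 96.
Since φ is multiplicative, φ(3977) = 40 · 96 = 3840.

3840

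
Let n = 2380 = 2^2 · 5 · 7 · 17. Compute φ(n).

φ(2^2) = 2^2 − 2^1 = 4 − 2 = 2.
φ(5) = 5 − 1 = 4.
φ(7) = 7 − 1 = 6.
φ(17) = 17 − 1 = 16.
Multiply: 2 · 4 · 6 · 16 = 768.

768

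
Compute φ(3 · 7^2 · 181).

φ(26607) = 26607 · (1 − 1/3) · (1 − 1/7) · (1 − 1/181)
       = 26607 · 2160/3801 = 15120.

15120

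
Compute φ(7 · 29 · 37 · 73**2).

31788288

φ(40026119) = 40026119 · (1 − 1/7) · (1 − 1/29) · (1 − 1/37) · (1 − 1/73)
       = 40026119 · 435456/548303 = 31788288.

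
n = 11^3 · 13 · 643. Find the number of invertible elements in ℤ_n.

φ(11^3) = 11^2·(11−1) = 121·10 = 1210.
φ(13) = 13 − 1 = 12.
φ(643) = 643 − 1 = 642.
Since φ is multiplicative, φ(11125829) = 1210 · 12 · 642 = 9321840.

9321840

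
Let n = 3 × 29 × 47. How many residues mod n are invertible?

φ(4089) = 4089 · (1 − 1/3) · (1 − 1/29) · (1 − 1/47)
       = 4089 · 2576/4089 = 2576.

2576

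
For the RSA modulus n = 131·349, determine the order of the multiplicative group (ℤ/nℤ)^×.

φ(pq) = (p−1)(q−1) = 130 · 348 = 45240.

45240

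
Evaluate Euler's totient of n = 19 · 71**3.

6351660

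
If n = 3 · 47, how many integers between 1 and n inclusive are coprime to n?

φ(141) = 141 · (1 − 1/3) · (1 − 1/47)
       = 141 · 92/141 = 92.

92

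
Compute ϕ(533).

480

First factor: 533 = 13 * 41.
φ(13) = 13 − 1 = 12.
φ(41) = 41 − 1 = 40.
Since φ is multiplicative, φ(533) = 12 · 40 = 480.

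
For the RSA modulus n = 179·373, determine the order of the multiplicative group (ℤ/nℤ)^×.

66216

φ(66767) = 66767 · (1 − 1/179) · (1 − 1/373)
       = 66767 · 66216/66767 = 66216.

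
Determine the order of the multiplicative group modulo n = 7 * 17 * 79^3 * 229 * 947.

φ(12723708082183) = 12723708082183 · (1 − 1/7) · (1 − 1/17) · (1 − 1/79) · (1 − 1/229) · (1 − 1/947)
       = 12723708082183 · 1615071744/2038729063 = 10079662754304.

10079662754304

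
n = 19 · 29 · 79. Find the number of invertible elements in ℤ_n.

φ(19) = 19 − 1 = 18.
φ(29) = 29 − 1 = 28.
φ(79) = 79 − 1 = 78.
Since φ is multiplicative, φ(43529) = 18 · 28 · 78 = 39312.

39312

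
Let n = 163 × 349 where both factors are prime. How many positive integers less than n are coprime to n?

56376

φ(n) = (p − 1)(q − 1) = (163−1)(349−1) = 162·348 = 56376.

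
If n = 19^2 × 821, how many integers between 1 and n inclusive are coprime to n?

280440

φ(19^2) = 19^2 − 19^1 = 361 − 19 = 342.
φ(821) = 821 − 1 = 820.
Since φ is multiplicative, φ(296381) = 342 · 820 = 280440.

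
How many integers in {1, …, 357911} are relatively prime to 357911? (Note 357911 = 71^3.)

φ(71^3) = 71^2·(71−1) = 5041·70 = 352870.

352870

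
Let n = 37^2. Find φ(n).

1332

φ(1369) = 1369 · (1 − 1/37)
       = 1369 · 36/37 = 1332.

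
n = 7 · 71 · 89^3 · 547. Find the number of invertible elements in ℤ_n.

φ(7) = 7 − 1 = 6.
φ(71) = 71 − 1 = 70.
φ(89^3) = 89^2·(89−1) = 7921·88 = 697048.
φ(547) = 547 − 1 = 546.
φ(191652167371) = 6 × 70 × 697048 × 546 = 159847047360.

159847047360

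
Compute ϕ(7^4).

φ(2401) = 2401 · (1 − 1/7)
       = 2401 · 6/7 = 2058.

2058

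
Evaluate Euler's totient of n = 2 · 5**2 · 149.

2960

φ(2) = 2 − 1 = 1.
φ(5^2) = 5^2 − 5^1 = 25 − 5 = 20.
φ(149) = 149 − 1 = 148.
Since φ is multiplicative, φ(7450) = 1 · 20 · 148 = 2960.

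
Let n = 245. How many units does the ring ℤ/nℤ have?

168

First factor: 245 = 5 · 7^2.
φ(245) = 245 · (1 − 1/5) · (1 − 1/7)
       = 245 · 24/35 = 168.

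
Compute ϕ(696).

224

First factor: 696 = 2^3 * 3 * 29.
φ(696) = 696 · (1 − 1/2) · (1 − 1/3) · (1 − 1/29)
       = 696 · 56/174 = 224.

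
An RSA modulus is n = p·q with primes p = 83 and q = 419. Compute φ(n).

φ(pq) = (p−1)(q−1) = 82 · 418 = 34276.

34276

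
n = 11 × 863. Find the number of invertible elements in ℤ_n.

φ(11) = 11 − 1 = 10.
φ(863) = 863 − 1 = 862.
Multiply: 10 · 862 = 8620.

8620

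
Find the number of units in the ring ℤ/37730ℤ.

Factor 37730: 37730 = 2 · 5 · 7**3 · 11.
φ(37730) = 37730 · (1 − 1/2) · (1 − 1/5) · (1 − 1/7) · (1 − 1/11)
       = 37730 · 240/770 = 11760.

11760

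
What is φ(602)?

252

Prime factorization: 602 = 2 · 7 · 43.
φ(602) = 602 · (1 − 1/2) · (1 − 1/7) · (1 − 1/43)
       = 602 · 252/602 = 252.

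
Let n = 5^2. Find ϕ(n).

φ(5^2) = 5^2 − 5^1 = 25 − 5 = 20.

20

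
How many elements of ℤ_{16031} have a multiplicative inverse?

Prime factorization: 16031 = 17 × 23 × 41.
φ(16031) = 16031 · (1 − 1/17) · (1 − 1/23) · (1 − 1/41)
       = 16031 · 14080/16031 = 14080.

14080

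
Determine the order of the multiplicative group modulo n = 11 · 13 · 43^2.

216720

φ(264407) = 264407 · (1 − 1/11) · (1 − 1/13) · (1 − 1/43)
       = 264407 · 5040/6149 = 216720.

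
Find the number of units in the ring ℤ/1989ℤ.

1152

Factor 1989: 1989 = 3^2 · 13 · 17.
φ(1989) = 1989 · (1 − 1/3) · (1 − 1/13) · (1 − 1/17)
       = 1989 · 384/663 = 1152.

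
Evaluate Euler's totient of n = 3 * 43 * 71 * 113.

658560

φ(1034967) = 1034967 · (1 − 1/3) · (1 − 1/43) · (1 − 1/71) · (1 − 1/113)
       = 1034967 · 658560/1034967 = 658560.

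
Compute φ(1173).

1173 = 3 · 17 · 23.
φ(3) = 3 − 1 = 2.
φ(17) = 17 − 1 = 16.
φ(23) = 23 − 1 = 22.
φ(1173) = 2 × 16 × 22 = 704.

704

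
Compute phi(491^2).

φ(491^2) = 491^1·(491−1) = 491·490 = 240590.

240590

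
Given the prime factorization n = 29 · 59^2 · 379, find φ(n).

36218448

φ(38259671) = 38259671 · (1 − 1/29) · (1 − 1/59) · (1 − 1/379)
       = 38259671 · 613872/648469 = 36218448.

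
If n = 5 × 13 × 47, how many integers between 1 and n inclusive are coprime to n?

2208

φ(3055) = 3055 · (1 − 1/5) · (1 − 1/13) · (1 − 1/47)
       = 3055 · 2208/3055 = 2208.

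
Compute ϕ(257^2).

65792

φ(66049) = 66049 · (1 − 1/257)
       = 66049 · 256/257 = 65792.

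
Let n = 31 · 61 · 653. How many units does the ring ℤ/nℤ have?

1173600

φ(1234823) = 1234823 · (1 − 1/31) · (1 − 1/61) · (1 − 1/653)
       = 1234823 · 1173600/1234823 = 1173600.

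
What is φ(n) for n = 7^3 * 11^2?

φ(7^3) = 7^3 − 7^2 = 343 − 49 = 294.
φ(11^2) = 11^1·(11−1) = 11·10 = 110.
φ(41503) = 294 × 110 = 32340.

32340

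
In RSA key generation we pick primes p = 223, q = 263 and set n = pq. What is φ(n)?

φ(pq) = (p−1)(q−1) = 222 · 262 = 58164.

58164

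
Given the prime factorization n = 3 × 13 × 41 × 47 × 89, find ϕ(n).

φ(3) = 3 − 1 = 2.
φ(13) = 13 − 1 = 12.
φ(41) = 41 − 1 = 40.
φ(47) = 47 − 1 = 46.
φ(89) = 89 − 1 = 88.
Multiply: 2 · 12 · 40 · 46 · 88 = 3886080.

3886080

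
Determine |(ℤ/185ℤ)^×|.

144

First factor: 185 = 5 · 37.
φ(5) = 5 − 1 = 4.
φ(37) = 37 − 1 = 36.
φ(185) = 4 × 36 = 144.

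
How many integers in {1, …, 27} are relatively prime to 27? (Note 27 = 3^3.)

φ(27) = 27 · (1 − 1/3)
       = 27 · 2/3 = 18.

18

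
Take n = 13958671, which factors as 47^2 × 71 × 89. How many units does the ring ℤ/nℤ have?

13317920

φ(13958671) = 13958671 · (1 − 1/47) · (1 − 1/71) · (1 − 1/89)
       = 13958671 · 283360/296993 = 13317920.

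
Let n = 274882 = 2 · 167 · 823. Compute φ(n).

136452

φ(2) = 2 − 1 = 1.
φ(167) = 167 − 1 = 166.
φ(823) = 823 − 1 = 822.
Multiply: 1 · 166 · 822 = 136452.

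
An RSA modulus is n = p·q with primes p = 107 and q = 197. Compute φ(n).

20776

For distinct primes, φ(pq) = (p−1)(q−1) = 106 × 196 = 20776.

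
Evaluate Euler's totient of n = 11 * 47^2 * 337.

φ(8188763) = 8188763 · (1 − 1/11) · (1 − 1/47) · (1 − 1/337)
       = 8188763 · 154560/174229 = 7264320.

7264320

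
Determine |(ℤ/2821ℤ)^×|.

2160

First factor: 2821 = 7 * 13 * 31.
φ(2821) = 2821 · (1 − 1/7) · (1 − 1/13) · (1 − 1/31)
       = 2821 · 2160/2821 = 2160.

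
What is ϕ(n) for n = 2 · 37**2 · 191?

253080

φ(522958) = 522958 · (1 − 1/2) · (1 − 1/37) · (1 − 1/191)
       = 522958 · 6840/14134 = 253080.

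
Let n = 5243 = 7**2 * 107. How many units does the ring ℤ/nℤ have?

φ(7^2) = 7^1·(7−1) = 7·6 = 42.
φ(107) = 107 − 1 = 106.
Since φ is multiplicative, φ(5243) = 42 · 106 = 4452.

4452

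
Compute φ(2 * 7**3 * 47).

13524

φ(32242) = 32242 · (1 − 1/2) · (1 − 1/7) · (1 − 1/47)
       = 32242 · 276/658 = 13524.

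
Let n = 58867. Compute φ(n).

55944

58867 = 37**2 · 43.
φ(37^2) = 37^2 − 37^1 = 1369 − 37 = 1332.
φ(43) = 43 − 1 = 42.
Since φ is multiplicative, φ(58867) = 1332 · 42 = 55944.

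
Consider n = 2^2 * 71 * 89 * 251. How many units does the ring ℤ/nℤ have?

φ(2^2) = 2^2 − 2^1 = 4 − 2 = 2.
φ(71) = 71 − 1 = 70.
φ(89) = 89 − 1 = 88.
φ(251) = 251 − 1 = 250.
Multiply: 2 · 70 · 88 · 250 = 3080000.

3080000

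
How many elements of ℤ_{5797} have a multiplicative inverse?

4800

First factor: 5797 = 11 · 17 · 31.
φ(11) = 11 − 1 = 10.
φ(17) = 17 − 1 = 16.
φ(31) = 31 − 1 = 30.
φ(5797) = 10 × 16 × 30 = 4800.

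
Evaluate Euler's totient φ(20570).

First factor: 20570 = 2 · 5 · 11^2 · 17.
φ(2) = 2 − 1 = 1.
φ(5) = 5 − 1 = 4.
φ(11^2) = 11^2 − 11^1 = 121 − 11 = 110.
φ(17) = 17 − 1 = 16.
Multiply: 1 · 4 · 110 · 16 = 7040.

7040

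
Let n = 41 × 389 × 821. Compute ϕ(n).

φ(41) = 41 − 1 = 40.
φ(389) = 389 − 1 = 388.
φ(821) = 821 − 1 = 820.
Multiply: 40 · 388 · 820 = 12726400.

12726400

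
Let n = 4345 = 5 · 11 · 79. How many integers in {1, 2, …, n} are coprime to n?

3120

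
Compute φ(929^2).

862112

φ(929^2) = 929^1·(929−1) = 929·928 = 862112.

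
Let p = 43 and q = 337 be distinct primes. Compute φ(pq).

14112

φ(43) = 43 − 1 = 42.
φ(337) = 337 − 1 = 336.
Since φ is multiplicative, φ(14491) = 42 · 336 = 14112.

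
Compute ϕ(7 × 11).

φ(77) = 77 · (1 − 1/7) · (1 − 1/11)
       = 77 · 60/77 = 60.

60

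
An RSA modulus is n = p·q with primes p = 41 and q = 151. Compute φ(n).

6000

φ(6191) = 6191 · (1 − 1/41) · (1 − 1/151)
       = 6191 · 6000/6191 = 6000.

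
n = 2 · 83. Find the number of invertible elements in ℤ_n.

82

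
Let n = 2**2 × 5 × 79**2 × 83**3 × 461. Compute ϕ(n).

12809717431680

φ(2^2) = 2^1·(2−1) = 2·1 = 2.
φ(5) = 5 − 1 = 4.
φ(79^2) = 79^1·(79−1) = 79·78 = 6162.
φ(83^3) = 83^3 − 83^2 = 571787 − 6889 = 564898.
φ(461) = 461 − 1 = 460.
φ(32901778989740) = 2 × 4 × 6162 × 564898 × 460 = 12809717431680.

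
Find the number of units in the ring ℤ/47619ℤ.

25920

47619 = 3^2 × 11 × 13 × 37.
φ(3^2) = 3^1·(3−1) = 3·2 = 6.
φ(11) = 11 − 1 = 10.
φ(13) = 13 − 1 = 12.
φ(37) = 37 − 1 = 36.
φ(47619) = 6 × 10 × 12 × 36 = 25920.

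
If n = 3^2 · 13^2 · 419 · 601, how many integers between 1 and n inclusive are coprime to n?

φ(383016699) = 383016699 · (1 − 1/3) · (1 − 1/13) · (1 − 1/419) · (1 − 1/601)
       = 383016699 · 6019200/9820941 = 234748800.

234748800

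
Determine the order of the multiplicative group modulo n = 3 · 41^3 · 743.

φ(3) = 3 − 1 = 2.
φ(41^3) = 41^2·(41−1) = 1681·40 = 67240.
φ(743) = 743 − 1 = 742.
Since φ is multiplicative, φ(153624909) = 2 · 67240 · 742 = 99784160.

99784160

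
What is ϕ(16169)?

14256

Prime factorization: 16169 = 19 * 23 * 37.
φ(19) = 19 − 1 = 18.
φ(23) = 23 − 1 = 22.
φ(37) = 37 − 1 = 36.
Since φ is multiplicative, φ(16169) = 18 · 22 · 36 = 14256.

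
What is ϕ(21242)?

First factor: 21242 = 2 · 13 · 19 · 43.
φ(2) = 2 − 1 = 1.
φ(13) = 13 − 1 = 12.
φ(19) = 19 − 1 = 18.
φ(43) = 43 − 1 = 42.
φ(21242) = 1 × 12 × 18 × 42 = 9072.

9072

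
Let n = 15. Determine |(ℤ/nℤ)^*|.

Prime factorization: 15 = 3 · 5.
φ(15) = 15 · (1 − 1/3) · (1 − 1/5)
       = 15 · 8/15 = 8.

8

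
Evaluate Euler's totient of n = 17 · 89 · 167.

233728

φ(252671) = 252671 · (1 − 1/17) · (1 − 1/89) · (1 − 1/167)
       = 252671 · 233728/252671 = 233728.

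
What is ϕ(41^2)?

φ(1681) = 1681 · (1 − 1/41)
       = 1681 · 40/41 = 1640.

1640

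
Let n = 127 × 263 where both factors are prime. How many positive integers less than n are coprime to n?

φ(33401) = 33401 · (1 − 1/127) · (1 − 1/263)
       = 33401 · 33012/33401 = 33012.

33012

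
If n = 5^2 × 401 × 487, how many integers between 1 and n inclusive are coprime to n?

φ(5^2) = 5^1·(5−1) = 5·4 = 20.
φ(401) = 401 − 1 = 400.
φ(487) = 487 − 1 = 486.
Since φ is multiplicative, φ(4882175) = 20 · 400 · 486 = 3888000.

3888000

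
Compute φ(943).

880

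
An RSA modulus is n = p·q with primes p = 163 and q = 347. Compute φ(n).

φ(56561) = 56561 · (1 − 1/163) · (1 − 1/347)
       = 56561 · 56052/56561 = 56052.

56052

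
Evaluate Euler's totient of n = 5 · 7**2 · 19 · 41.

120960

φ(5) = 5 − 1 = 4.
φ(7^2) = 7^2 − 7^1 = 49 − 7 = 42.
φ(19) = 19 − 1 = 18.
φ(41) = 41 − 1 = 40.
Since φ is multiplicative, φ(190855) = 4 · 42 · 18 · 40 = 120960.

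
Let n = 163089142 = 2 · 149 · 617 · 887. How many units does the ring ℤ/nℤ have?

φ(2) = 2 − 1 = 1.
φ(149) = 149 − 1 = 148.
φ(617) = 617 − 1 = 616.
φ(887) = 887 − 1 = 886.
Multiply: 1 · 148 · 616 · 886 = 80774848.

80774848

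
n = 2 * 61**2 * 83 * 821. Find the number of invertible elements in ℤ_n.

246098400

φ(2) = 2 − 1 = 1.
φ(61^2) = 61^1·(61−1) = 61·60 = 3660.
φ(83) = 83 − 1 = 82.
φ(821) = 821 − 1 = 820.
Multiply: 1 · 3660 · 82 · 820 = 246098400.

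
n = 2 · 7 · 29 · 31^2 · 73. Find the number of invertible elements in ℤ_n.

φ(28482118) = 28482118 · (1 − 1/2) · (1 − 1/7) · (1 − 1/29) · (1 − 1/31) · (1 − 1/73)
       = 28482118 · 362880/918778 = 11249280.

11249280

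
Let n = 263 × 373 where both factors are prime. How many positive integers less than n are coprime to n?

97464

φ(pq) = (p−1)(q−1) = 262 · 372 = 97464.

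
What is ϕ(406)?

First factor: 406 = 2 · 7 · 29.
φ(406) = 406 · (1 − 1/2) · (1 − 1/7) · (1 − 1/29)
       = 406 · 168/406 = 168.

168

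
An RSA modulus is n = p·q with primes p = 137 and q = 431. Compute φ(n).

58480

φ(137) = 137 − 1 = 136.
φ(431) = 431 − 1 = 430.
φ(59047) = 136 × 430 = 58480.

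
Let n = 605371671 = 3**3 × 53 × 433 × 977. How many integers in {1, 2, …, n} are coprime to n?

394647552

φ(605371671) = 605371671 · (1 − 1/3) · (1 − 1/53) · (1 − 1/433) · (1 − 1/977)
       = 605371671 · 43849728/67263519 = 394647552.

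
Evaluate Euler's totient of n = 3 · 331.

660

φ(993) = 993 · (1 − 1/3) · (1 − 1/331)
       = 993 · 660/993 = 660.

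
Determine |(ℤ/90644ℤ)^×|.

First factor: 90644 = 2^2 × 17 × 31 × 43.
φ(2^2) = 2^1·(2−1) = 2·1 = 2.
φ(17) = 17 − 1 = 16.
φ(31) = 31 − 1 = 30.
φ(43) = 43 − 1 = 42.
φ(90644) = 2 × 16 × 30 × 42 = 40320.

40320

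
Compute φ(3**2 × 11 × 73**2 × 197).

61810560

φ(103931487) = 103931487 · (1 − 1/3) · (1 − 1/11) · (1 − 1/73) · (1 − 1/197)
       = 103931487 · 282240/474573 = 61810560.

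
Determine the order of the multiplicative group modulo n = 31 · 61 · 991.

1782000

φ(1873981) = 1873981 · (1 − 1/31) · (1 − 1/61) · (1 − 1/991)
       = 1873981 · 1782000/1873981 = 1782000.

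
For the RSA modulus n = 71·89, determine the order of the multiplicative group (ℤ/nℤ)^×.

6160

φ(pq) = (p−1)(q−1) = 70 · 88 = 6160.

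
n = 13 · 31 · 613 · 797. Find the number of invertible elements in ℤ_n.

175374720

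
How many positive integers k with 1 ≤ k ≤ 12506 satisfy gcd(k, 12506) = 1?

5616

12506 = 2 × 13^2 × 37.
φ(12506) = 12506 · (1 − 1/2) · (1 − 1/13) · (1 − 1/37)
       = 12506 · 432/962 = 5616.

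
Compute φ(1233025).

First factor: 1233025 = 5**2 · 31 · 37 · 43.
φ(5^2) = 5^2 − 5^1 = 25 − 5 = 20.
φ(31) = 31 − 1 = 30.
φ(37) = 37 − 1 = 36.
φ(43) = 43 − 1 = 42.
Since φ is multiplicative, φ(1233025) = 20 · 30 · 36 · 42 = 907200.

907200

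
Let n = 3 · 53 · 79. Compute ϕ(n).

φ(3) = 3 − 1 = 2.
φ(53) = 53 − 1 = 52.
φ(79) = 79 − 1 = 78.
Multiply: 2 · 52 · 78 = 8112.

8112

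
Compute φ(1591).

1512

Prime factorization: 1591 = 37 · 43.
φ(1591) = 1591 · (1 − 1/37) · (1 − 1/43)
       = 1591 · 1512/1591 = 1512.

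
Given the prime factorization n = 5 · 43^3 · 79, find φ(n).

φ(31405265) = 31405265 · (1 − 1/5) · (1 − 1/43) · (1 − 1/79)
       = 31405265 · 13104/16985 = 24229296.

24229296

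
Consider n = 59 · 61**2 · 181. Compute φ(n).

φ(59) = 59 − 1 = 58.
φ(61^2) = 61^1·(61−1) = 61·60 = 3660.
φ(181) = 181 − 1 = 180.
φ(39736559) = 58 × 3660 × 180 = 38210400.

38210400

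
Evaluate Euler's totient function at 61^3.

223260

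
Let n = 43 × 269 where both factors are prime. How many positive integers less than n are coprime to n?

φ(43) = 43 − 1 = 42.
φ(269) = 269 − 1 = 268.
Since φ is multiplicative, φ(11567) = 42 · 268 = 11256.

11256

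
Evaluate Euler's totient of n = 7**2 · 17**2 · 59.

662592

φ(835499) = 835499 · (1 − 1/7) · (1 − 1/17) · (1 − 1/59)
       = 835499 · 5568/7021 = 662592.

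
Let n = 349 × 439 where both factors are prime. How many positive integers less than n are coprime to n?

φ(349) = 349 − 1 = 348.
φ(439) = 439 − 1 = 438.
Multiply: 348 · 438 = 152424.

152424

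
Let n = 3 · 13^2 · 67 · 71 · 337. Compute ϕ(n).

φ(812776263) = 812776263 · (1 − 1/3) · (1 − 1/13) · (1 − 1/67) · (1 − 1/71) · (1 − 1/337)
       = 812776263 · 37255680/62521251 = 484323840.

484323840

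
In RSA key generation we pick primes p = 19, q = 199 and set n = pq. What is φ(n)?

φ(n) = (p − 1)(q − 1) = (19−1)(199−1) = 18·198 = 3564.

3564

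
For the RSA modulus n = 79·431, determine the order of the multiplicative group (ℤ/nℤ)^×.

33540

φ(79) = 79 − 1 = 78.
φ(431) = 431 − 1 = 430.
φ(34049) = 78 × 430 = 33540.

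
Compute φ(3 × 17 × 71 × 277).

618240

φ(3) = 3 − 1 = 2.
φ(17) = 17 − 1 = 16.
φ(71) = 71 − 1 = 70.
φ(277) = 277 − 1 = 276.
Since φ is multiplicative, φ(1003017) = 2 · 16 · 70 · 276 = 618240.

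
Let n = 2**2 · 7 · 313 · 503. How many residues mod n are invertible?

1879488

φ(2^2) = 2^1·(2−1) = 2·1 = 2.
φ(7) = 7 − 1 = 6.
φ(313) = 313 − 1 = 312.
φ(503) = 503 − 1 = 502.
Multiply: 2 · 6 · 312 · 502 = 1879488.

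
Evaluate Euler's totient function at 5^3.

φ(5^3) = 5^3 − 5^2 = 125 − 25 = 100.

100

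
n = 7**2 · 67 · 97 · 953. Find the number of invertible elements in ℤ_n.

φ(7^2) = 7^2 − 7^1 = 49 − 7 = 42.
φ(67) = 67 − 1 = 66.
φ(97) = 97 − 1 = 96.
φ(953) = 953 − 1 = 952.
Multiply: 42 · 66 · 96 · 952 = 253338624.

253338624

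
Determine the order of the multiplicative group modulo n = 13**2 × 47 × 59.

φ(13^2) = 13^1·(13−1) = 13·12 = 156.
φ(47) = 47 − 1 = 46.
φ(59) = 59 − 1 = 58.
Since φ is multiplicative, φ(468637) = 156 · 46 · 58 = 416208.

416208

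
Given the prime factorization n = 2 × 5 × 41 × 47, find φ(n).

φ(19270) = 19270 · (1 − 1/2) · (1 − 1/5) · (1 − 1/41) · (1 − 1/47)
       = 19270 · 7360/19270 = 7360.

7360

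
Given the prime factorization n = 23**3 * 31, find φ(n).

φ(377177) = 377177 · (1 − 1/23) · (1 − 1/31)
       = 377177 · 660/713 = 349140.

349140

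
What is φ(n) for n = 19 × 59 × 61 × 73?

φ(4991813) = 4991813 · (1 − 1/19) · (1 − 1/59) · (1 − 1/61) · (1 − 1/73)
       = 4991813 · 4510080/4991813 = 4510080.

4510080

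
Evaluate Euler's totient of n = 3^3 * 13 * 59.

12528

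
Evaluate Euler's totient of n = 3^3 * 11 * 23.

φ(3^3) = 3^2·(3−1) = 9·2 = 18.
φ(11) = 11 − 1 = 10.
φ(23) = 23 − 1 = 22.
Since φ is multiplicative, φ(6831) = 18 · 10 · 22 = 3960.

3960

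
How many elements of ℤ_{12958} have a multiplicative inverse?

5400

12958 = 2 * 11 * 19 * 31.
φ(12958) = 12958 · (1 − 1/2) · (1 − 1/11) · (1 − 1/19) · (1 − 1/31)
       = 12958 · 5400/12958 = 5400.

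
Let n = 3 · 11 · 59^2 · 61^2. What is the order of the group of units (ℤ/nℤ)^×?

φ(427442433) = 427442433 · (1 − 1/3) · (1 − 1/11) · (1 − 1/59) · (1 − 1/61)
       = 427442433 · 69600/118767 = 250490400.

250490400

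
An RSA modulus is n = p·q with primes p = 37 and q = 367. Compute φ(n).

13176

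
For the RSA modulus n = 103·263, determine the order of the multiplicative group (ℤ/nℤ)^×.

26724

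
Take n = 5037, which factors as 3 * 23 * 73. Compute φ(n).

3168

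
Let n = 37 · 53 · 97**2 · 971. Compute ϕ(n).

φ(37) = 37 − 1 = 36.
φ(53) = 53 − 1 = 52.
φ(97^2) = 97^1·(97−1) = 97·96 = 9312.
φ(971) = 971 − 1 = 970.
Since φ is multiplicative, φ(17915968579) = 36 · 52 · 9312 · 970 = 16909102080.

16909102080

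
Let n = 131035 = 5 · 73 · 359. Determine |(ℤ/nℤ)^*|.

φ(5) = 5 − 1 = 4.
φ(73) = 73 − 1 = 72.
φ(359) = 359 − 1 = 358.
φ(131035) = 4 × 72 × 358 = 103104.

103104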